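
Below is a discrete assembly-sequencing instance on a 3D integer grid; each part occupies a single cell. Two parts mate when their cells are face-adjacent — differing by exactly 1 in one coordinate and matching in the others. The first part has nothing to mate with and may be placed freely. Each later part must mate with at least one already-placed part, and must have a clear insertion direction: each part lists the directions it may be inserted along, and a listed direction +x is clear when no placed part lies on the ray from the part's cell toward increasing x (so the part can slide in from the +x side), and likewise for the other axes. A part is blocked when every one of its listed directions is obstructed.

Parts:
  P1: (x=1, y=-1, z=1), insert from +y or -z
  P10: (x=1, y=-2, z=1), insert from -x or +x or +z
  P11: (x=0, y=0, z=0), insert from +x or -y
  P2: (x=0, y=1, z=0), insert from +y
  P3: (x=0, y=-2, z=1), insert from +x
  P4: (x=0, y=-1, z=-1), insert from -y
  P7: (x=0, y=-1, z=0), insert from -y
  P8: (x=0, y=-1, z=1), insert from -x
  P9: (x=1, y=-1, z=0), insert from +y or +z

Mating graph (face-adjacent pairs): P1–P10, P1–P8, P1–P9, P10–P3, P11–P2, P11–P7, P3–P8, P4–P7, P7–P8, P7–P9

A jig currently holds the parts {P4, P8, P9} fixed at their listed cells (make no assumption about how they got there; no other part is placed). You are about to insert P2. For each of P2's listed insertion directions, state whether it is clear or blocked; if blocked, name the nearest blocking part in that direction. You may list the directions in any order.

+y: clear

+y: ray from P2(0, 1, 0) has no placed part ⇒ clear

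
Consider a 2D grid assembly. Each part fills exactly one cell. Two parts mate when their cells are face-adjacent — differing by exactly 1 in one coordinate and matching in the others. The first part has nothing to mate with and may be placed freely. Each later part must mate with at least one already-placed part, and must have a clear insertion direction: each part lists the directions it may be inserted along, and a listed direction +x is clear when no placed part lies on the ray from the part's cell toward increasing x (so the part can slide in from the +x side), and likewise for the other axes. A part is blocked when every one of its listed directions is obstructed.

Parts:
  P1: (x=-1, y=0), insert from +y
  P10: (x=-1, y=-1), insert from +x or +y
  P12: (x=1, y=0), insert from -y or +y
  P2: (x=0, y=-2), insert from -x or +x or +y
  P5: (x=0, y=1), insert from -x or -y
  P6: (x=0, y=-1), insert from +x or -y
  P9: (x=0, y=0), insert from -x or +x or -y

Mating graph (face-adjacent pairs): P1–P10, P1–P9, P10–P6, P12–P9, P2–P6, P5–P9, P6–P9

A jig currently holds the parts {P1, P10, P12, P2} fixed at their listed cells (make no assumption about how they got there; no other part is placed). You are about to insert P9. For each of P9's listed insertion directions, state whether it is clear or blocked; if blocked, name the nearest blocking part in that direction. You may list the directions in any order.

-x: nearest on ray is P1@(-1, 0) ⇒ blocked
+x: nearest on ray is P12@(1, 0) ⇒ blocked
-y: nearest on ray is P2@(0, -2) ⇒ blocked

+x: blocked by P12; -x: blocked by P1; -y: blocked by P2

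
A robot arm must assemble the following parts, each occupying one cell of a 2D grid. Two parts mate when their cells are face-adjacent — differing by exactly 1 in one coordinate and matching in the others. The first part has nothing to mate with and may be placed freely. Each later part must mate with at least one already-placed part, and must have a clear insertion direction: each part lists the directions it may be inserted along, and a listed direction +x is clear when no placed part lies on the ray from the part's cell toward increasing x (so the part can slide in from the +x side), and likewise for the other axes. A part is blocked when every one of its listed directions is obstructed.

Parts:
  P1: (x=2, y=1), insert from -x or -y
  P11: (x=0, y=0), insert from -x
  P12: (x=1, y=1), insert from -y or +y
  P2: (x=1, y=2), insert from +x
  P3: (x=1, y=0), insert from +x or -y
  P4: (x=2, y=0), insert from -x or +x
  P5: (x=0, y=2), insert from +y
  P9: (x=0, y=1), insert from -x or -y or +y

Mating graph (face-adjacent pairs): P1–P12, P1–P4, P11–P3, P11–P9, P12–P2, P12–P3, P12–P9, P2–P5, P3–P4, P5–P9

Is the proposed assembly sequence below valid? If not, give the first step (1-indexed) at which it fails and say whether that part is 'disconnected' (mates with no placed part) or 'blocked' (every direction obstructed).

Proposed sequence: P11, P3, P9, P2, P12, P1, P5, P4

1. P11@(0, 0) [-x clear] — {P11}
2. P3@(1, 0) [+x clear] — {P11, P3}
3. P9@(0, 1) [-x clear] — {P11, P3, P9}
4. P2@(1, 2) — no placed neighbour ⇒ disconnected

Invalid at step 4 (disconnected)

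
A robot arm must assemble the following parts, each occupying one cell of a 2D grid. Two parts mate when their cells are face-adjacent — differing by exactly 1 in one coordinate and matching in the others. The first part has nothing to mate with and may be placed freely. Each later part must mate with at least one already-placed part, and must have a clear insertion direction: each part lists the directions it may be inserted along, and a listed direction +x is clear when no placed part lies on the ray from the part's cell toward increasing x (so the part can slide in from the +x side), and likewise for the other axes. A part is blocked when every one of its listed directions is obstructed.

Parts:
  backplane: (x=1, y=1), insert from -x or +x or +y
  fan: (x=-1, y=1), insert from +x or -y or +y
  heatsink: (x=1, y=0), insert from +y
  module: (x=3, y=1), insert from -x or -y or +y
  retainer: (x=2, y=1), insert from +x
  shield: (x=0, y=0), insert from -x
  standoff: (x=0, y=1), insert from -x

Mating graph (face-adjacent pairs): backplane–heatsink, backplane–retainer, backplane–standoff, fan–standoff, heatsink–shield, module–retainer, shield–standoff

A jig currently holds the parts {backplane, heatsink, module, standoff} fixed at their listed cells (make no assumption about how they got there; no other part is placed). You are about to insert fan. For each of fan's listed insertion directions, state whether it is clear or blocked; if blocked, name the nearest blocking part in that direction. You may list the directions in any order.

+x: blocked by standoff; +y: clear; -y: clear

+x: nearest on ray is standoff@(0, 1) ⇒ blocked
-y: ray from fan(-1, 1) has no placed part ⇒ clear
+y: ray from fan(-1, 1) has no placed part ⇒ clear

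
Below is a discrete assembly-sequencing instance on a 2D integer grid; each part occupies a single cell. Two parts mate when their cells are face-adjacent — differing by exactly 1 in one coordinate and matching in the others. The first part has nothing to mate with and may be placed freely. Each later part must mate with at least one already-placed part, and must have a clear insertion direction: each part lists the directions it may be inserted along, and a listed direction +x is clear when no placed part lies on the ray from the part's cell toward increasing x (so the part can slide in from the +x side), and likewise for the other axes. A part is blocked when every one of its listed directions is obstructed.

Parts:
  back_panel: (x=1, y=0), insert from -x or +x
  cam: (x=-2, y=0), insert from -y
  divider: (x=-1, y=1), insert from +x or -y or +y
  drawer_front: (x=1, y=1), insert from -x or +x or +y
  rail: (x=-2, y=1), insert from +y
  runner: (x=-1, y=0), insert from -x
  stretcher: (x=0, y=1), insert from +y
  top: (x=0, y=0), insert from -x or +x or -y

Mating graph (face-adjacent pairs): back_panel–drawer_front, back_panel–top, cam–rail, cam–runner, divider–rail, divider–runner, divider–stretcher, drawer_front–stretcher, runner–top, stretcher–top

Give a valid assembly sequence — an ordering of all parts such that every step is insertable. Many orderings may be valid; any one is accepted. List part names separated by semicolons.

divider; rail; stretcher; top; drawer_front; back_panel; runner; cam

1. divider@(-1, 1) [+x clear] — {divider}
2. rail@(-2, 1) [+y clear] — {divider, rail}
3. stretcher@(0, 1) [+y clear] — {divider, rail, stretcher}
4. top@(0, 0) [-x clear] — {divider, rail, stretcher, top}
5. drawer_front@(1, 1) [+x clear] — {divider, drawer_front, rail, stretcher, top}
6. back_panel@(1, 0) [+x clear] — {back_panel, divider, drawer_front, rail, stretcher, top}
7. runner@(-1, 0) [-x clear] — {back_panel, divider, drawer_front, rail, runner, stretcher, top}
8. cam@(-2, 0) [-y clear] — {back_panel, cam, divider, drawer_front, rail, runner, stretcher, top}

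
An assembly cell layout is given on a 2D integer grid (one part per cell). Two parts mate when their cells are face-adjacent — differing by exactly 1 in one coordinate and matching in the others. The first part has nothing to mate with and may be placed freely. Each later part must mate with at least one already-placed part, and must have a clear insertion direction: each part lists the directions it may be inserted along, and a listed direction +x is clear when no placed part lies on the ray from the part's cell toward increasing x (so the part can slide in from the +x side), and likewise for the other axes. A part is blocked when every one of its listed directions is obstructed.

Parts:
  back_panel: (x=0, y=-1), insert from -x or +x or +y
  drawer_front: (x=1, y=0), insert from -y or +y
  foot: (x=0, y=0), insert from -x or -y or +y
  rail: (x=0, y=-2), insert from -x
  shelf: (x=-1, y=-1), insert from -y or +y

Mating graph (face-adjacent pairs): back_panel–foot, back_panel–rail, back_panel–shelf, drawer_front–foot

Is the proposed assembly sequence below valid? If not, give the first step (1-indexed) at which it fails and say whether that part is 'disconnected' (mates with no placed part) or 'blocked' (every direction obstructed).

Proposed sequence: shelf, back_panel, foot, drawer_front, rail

Valid

1. shelf@(-1, -1) [-y clear] — {shelf}
2. back_panel@(0, -1) [+x clear] — {back_panel, shelf}
3. foot@(0, 0) [-x clear] — {back_panel, foot, shelf}
4. drawer_front@(1, 0) [-y clear] — {back_panel, drawer_front, foot, shelf}
5. rail@(0, -2) [-x clear] — {back_panel, drawer_front, foot, rail, shelf}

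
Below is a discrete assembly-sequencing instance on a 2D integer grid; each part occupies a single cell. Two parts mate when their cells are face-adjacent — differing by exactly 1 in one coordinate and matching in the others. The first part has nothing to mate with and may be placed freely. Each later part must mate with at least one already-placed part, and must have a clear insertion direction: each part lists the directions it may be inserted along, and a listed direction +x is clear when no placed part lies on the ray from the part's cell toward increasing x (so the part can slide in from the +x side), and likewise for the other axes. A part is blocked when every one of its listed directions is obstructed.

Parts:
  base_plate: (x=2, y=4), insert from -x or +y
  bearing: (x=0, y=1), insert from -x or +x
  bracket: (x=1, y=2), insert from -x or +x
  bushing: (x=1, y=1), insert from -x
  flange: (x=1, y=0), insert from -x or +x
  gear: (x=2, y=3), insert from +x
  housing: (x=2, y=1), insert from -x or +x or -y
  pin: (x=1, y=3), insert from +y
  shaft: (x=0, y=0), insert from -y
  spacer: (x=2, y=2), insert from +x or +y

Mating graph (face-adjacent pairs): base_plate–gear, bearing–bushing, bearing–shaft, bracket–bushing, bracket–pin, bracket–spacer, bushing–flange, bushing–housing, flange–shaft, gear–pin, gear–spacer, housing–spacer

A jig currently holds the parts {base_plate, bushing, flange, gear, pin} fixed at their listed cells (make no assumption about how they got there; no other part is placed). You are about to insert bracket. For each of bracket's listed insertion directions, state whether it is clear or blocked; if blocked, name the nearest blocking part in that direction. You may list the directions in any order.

-x: ray from bracket(1, 2) has no placed part ⇒ clear
+x: ray from bracket(1, 2) has no placed part ⇒ clear

+x: clear; -x: clear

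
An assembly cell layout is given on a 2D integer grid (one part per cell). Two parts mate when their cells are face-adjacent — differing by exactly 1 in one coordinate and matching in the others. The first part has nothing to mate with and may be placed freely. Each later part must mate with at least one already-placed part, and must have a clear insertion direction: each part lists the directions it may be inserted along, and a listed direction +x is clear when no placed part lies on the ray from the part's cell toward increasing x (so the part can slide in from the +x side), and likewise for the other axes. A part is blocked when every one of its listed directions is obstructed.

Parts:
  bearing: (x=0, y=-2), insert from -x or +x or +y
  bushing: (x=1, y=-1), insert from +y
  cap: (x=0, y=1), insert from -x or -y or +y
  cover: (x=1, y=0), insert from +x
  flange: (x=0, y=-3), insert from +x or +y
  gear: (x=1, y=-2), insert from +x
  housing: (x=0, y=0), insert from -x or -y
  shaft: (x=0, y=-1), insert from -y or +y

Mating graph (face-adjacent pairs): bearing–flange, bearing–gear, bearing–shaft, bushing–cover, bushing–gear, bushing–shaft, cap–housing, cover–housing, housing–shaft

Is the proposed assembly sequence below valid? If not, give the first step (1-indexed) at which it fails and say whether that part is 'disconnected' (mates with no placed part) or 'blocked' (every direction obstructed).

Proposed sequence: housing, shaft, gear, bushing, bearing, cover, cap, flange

Invalid at step 3 (disconnected)

1. housing@(0, 0) [-x clear] — {housing}
2. shaft@(0, -1) [-y clear] — {housing, shaft}
3. gear@(1, -2) — no placed neighbour ⇒ disconnected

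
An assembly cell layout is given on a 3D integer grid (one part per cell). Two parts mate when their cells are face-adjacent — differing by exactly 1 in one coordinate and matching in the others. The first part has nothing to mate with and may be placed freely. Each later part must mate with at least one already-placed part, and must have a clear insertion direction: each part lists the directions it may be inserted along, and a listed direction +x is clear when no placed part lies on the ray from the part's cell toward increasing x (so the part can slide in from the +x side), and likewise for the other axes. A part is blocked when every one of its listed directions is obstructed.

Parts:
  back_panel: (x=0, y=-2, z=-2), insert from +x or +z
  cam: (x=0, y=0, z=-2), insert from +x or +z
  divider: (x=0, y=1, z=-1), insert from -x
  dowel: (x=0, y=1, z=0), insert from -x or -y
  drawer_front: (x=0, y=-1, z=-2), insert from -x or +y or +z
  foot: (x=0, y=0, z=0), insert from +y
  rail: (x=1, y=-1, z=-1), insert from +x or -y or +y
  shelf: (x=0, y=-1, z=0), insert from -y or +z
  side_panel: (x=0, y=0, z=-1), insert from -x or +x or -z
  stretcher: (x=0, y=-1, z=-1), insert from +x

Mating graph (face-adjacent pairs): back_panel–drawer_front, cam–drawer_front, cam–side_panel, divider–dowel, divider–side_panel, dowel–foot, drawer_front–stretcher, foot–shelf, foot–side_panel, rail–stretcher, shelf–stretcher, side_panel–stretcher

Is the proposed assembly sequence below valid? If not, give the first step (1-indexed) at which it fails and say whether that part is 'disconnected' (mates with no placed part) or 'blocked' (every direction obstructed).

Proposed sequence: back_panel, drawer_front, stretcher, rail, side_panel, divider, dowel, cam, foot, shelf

1. back_panel@(0, -2, -2) [+x clear] — {back_panel}
2. drawer_front@(0, -1, -2) [-x clear] — {back_panel, drawer_front}
3. stretcher@(0, -1, -1) [+x clear] — {back_panel, drawer_front, stretcher}
4. rail@(1, -1, -1) [+x clear] — {back_panel, drawer_front, rail, stretcher}
5. side_panel@(0, 0, -1) [-x clear] — {back_panel, drawer_front, rail, side_panel, stretcher}
6. divider@(0, 1, -1) [-x clear] — {back_panel, divider, drawer_front, rail, side_panel, stretcher}
7. dowel@(0, 1, 0) [-x clear] — {back_panel, divider, dowel, drawer_front, rail, side_panel, stretcher}
8. cam@(0, 0, -2) [+x clear] — {back_panel, cam, divider, dowel, drawer_front, rail, side_panel, stretcher}
9. foot@(0, 0, 0) — +y all obstructed ⇒ blocked

Invalid at step 9 (blocked)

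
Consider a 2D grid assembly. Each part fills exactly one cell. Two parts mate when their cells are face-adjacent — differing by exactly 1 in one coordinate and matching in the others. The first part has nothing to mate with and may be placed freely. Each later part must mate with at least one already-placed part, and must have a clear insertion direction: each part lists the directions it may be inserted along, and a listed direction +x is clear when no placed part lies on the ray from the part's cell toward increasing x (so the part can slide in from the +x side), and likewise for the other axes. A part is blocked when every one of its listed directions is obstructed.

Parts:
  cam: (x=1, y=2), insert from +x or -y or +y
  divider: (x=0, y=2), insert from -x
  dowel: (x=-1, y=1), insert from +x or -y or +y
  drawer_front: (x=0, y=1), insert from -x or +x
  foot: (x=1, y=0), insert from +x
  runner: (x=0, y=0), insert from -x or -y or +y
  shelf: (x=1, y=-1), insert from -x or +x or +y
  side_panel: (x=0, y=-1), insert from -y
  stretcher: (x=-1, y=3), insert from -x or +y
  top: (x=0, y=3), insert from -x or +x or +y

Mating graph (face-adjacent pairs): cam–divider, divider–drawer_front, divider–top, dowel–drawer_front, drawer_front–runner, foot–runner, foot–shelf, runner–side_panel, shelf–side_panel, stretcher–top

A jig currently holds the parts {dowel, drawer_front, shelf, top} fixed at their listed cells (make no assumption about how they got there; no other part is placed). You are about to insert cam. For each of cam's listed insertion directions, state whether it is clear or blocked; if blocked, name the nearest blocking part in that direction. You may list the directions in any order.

+x: clear; +y: clear; -y: blocked by shelf

+x: ray from cam(1, 2) has no placed part ⇒ clear
-y: nearest on ray is shelf@(1, -1) ⇒ blocked
+y: ray from cam(1, 2) has no placed part ⇒ clear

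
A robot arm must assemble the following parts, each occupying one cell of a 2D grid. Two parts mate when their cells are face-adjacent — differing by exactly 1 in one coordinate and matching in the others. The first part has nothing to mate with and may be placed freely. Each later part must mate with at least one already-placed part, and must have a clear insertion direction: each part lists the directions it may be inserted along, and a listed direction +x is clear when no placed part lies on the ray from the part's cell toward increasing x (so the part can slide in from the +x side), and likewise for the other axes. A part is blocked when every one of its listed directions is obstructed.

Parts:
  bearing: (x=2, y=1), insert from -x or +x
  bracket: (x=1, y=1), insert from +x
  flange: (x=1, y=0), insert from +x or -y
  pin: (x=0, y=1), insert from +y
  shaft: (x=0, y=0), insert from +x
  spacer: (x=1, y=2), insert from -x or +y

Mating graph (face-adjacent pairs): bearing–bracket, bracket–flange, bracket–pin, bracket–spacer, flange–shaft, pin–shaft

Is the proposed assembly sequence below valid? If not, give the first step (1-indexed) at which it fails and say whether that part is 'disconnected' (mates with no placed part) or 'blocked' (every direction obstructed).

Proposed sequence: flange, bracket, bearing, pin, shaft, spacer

Invalid at step 5 (blocked)

1. flange@(1, 0) [+x clear] — {flange}
2. bracket@(1, 1) [+x clear] — {bracket, flange}
3. bearing@(2, 1) [+x clear] — {bearing, bracket, flange}
4. pin@(0, 1) [+y clear] — {bearing, bracket, flange, pin}
5. shaft@(0, 0) — +x all obstructed ⇒ blocked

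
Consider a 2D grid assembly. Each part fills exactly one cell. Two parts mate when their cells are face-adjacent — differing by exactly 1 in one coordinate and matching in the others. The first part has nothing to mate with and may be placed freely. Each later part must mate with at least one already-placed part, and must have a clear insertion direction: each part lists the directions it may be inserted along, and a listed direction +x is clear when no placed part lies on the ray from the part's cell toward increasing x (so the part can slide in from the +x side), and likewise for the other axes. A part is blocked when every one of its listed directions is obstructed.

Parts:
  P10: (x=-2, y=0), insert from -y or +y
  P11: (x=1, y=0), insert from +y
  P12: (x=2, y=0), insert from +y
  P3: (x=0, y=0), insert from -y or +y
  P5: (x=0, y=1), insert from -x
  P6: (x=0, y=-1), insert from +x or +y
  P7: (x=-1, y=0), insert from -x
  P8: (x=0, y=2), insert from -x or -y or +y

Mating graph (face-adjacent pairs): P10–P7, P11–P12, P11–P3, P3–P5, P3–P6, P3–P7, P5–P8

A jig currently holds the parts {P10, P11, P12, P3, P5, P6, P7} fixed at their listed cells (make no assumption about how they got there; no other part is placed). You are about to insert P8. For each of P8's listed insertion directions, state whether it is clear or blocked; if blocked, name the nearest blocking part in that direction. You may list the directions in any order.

-x: ray from P8(0, 2) has no placed part ⇒ clear
-y: nearest on ray is P5@(0, 1) ⇒ blocked
+y: ray from P8(0, 2) has no placed part ⇒ clear

+y: clear; -x: clear; -y: blocked by P5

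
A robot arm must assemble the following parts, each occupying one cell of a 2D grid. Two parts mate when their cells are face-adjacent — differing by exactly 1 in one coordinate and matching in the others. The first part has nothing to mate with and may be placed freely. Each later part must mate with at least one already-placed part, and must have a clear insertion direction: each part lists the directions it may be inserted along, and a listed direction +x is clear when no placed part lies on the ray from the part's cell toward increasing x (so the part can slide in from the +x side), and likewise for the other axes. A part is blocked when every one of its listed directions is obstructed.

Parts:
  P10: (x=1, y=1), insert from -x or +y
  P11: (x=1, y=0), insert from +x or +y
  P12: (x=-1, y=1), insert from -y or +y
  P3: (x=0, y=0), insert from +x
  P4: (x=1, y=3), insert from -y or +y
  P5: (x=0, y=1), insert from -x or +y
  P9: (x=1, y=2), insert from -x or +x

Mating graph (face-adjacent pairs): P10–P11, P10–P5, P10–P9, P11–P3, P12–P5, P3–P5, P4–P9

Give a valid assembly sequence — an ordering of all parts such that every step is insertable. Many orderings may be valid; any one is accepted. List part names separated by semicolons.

P3; P5; P10; P9; P12; P11; P4

1. P3@(0, 0) [+x clear] — {P3}
2. P5@(0, 1) [-x clear] — {P3, P5}
3. P10@(1, 1) [+y clear] — {P10, P3, P5}
4. P9@(1, 2) [-x clear] — {P10, P3, P5, P9}
5. P12@(-1, 1) [-y clear] — {P10, P12, P3, P5, P9}
6. P11@(1, 0) [+x clear] — {P10, P11, P12, P3, P5, P9}
7. P4@(1, 3) [+y clear] — {P10, P11, P12, P3, P4, P5, P9}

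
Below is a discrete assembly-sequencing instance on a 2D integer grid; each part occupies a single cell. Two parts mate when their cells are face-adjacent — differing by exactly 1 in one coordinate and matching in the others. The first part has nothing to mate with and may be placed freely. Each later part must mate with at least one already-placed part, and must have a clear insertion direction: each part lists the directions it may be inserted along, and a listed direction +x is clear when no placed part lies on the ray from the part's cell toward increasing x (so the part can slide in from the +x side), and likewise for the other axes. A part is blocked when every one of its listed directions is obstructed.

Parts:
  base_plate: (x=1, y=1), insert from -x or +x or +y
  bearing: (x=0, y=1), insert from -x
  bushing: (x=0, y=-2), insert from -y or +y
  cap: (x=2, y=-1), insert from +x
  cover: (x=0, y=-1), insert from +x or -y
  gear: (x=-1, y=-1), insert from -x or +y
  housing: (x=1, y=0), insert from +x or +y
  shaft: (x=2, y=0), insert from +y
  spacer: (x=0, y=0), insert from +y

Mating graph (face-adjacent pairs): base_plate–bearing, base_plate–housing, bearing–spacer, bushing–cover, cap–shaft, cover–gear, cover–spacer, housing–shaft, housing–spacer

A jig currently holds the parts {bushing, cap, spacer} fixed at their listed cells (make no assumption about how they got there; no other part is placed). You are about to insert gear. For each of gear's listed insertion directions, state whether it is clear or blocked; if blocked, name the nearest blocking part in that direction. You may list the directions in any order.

+y: clear; -x: clear

-x: ray from gear(-1, -1) has no placed part ⇒ clear
+y: ray from gear(-1, -1) has no placed part ⇒ clear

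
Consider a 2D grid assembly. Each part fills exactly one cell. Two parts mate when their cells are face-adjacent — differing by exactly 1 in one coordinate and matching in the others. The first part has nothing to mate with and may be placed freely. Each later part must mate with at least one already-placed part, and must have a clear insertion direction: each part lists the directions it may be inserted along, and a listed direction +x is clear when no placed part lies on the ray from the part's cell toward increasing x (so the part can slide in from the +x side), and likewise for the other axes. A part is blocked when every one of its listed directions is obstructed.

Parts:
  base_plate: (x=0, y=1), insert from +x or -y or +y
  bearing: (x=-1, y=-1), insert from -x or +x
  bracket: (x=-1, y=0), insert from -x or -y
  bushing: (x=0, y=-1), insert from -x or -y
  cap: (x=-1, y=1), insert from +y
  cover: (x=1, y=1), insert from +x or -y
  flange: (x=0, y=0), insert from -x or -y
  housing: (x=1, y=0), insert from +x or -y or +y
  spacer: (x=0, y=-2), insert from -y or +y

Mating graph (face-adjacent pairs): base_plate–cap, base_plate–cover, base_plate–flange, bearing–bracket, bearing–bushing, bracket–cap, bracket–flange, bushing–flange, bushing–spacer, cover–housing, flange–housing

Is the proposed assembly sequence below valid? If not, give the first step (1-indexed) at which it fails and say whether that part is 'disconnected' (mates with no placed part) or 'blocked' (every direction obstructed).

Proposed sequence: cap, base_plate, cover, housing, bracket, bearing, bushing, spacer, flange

Invalid at step 9 (blocked)

1. cap@(-1, 1) [+y clear] — {cap}
2. base_plate@(0, 1) [+x clear] — {base_plate, cap}
3. cover@(1, 1) [+x clear] — {base_plate, cap, cover}
4. housing@(1, 0) [+x clear] — {base_plate, cap, cover, housing}
5. bracket@(-1, 0) [-x clear] — {base_plate, bracket, cap, cover, housing}
6. bearing@(-1, -1) [-x clear] — {base_plate, bearing, bracket, cap, cover, housing}
7. bushing@(0, -1) [-y clear] — {base_plate, bearing, bracket, bushing, cap, cover, housing}
8. spacer@(0, -2) [-y clear] — {base_plate, bearing, bracket, bushing, cap, cover, housing, spacer}
9. flange@(0, 0) — -x/-y all obstructed ⇒ blocked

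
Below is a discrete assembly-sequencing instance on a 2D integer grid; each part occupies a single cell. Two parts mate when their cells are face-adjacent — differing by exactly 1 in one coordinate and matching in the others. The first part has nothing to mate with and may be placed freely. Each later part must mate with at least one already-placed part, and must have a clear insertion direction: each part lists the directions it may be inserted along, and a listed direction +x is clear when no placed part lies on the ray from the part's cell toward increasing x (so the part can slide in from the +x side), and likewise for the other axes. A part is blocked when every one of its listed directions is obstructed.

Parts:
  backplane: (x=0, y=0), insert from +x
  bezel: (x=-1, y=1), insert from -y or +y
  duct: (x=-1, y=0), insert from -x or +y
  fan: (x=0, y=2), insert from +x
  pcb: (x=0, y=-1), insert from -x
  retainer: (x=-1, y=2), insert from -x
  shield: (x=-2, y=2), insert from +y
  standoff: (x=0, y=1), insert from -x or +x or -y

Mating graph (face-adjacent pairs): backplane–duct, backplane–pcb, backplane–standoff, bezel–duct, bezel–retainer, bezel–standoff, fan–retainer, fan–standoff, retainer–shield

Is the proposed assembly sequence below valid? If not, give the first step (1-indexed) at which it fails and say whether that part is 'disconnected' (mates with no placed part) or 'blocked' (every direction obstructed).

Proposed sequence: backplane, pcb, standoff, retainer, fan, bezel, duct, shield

Invalid at step 4 (disconnected)

1. backplane@(0, 0) [+x clear] — {backplane}
2. pcb@(0, -1) [-x clear] — {backplane, pcb}
3. standoff@(0, 1) [-x clear] — {backplane, pcb, standoff}
4. retainer@(-1, 2) — no placed neighbour ⇒ disconnected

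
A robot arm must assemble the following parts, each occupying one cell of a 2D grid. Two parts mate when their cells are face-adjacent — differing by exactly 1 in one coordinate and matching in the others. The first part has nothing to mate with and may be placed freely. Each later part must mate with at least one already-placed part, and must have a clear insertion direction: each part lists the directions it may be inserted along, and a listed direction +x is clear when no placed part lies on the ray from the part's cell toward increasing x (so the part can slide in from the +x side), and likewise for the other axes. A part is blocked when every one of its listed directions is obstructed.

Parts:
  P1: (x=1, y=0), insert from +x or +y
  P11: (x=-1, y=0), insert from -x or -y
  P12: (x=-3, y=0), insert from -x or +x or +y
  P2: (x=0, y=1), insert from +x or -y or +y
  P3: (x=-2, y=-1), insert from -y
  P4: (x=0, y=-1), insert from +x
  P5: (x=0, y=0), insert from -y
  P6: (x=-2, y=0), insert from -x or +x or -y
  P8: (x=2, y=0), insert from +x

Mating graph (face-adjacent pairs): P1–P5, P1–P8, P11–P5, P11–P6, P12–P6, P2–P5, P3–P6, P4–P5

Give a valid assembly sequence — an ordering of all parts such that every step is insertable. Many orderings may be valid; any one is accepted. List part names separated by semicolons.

1. P12@(-3, 0) [-x clear] — {P12}
2. P6@(-2, 0) [+x clear] — {P12, P6}
3. P3@(-2, -1) [-y clear] — {P12, P3, P6}
4. P11@(-1, 0) [-y clear] — {P11, P12, P3, P6}
5. P5@(0, 0) [-y clear] — {P11, P12, P3, P5, P6}
6. P1@(1, 0) [+x clear] — {P1, P11, P12, P3, P5, P6}
7. P4@(0, -1) [+x clear] — {P1, P11, P12, P3, P4, P5, P6}
8. P2@(0, 1) [+x clear] — {P1, P11, P12, P2, P3, P4, P5, P6}
9. P8@(2, 0) [+x clear] — {P1, P11, P12, P2, P3, P4, P5, P6, P8}

P12; P6; P3; P11; P5; P1; P4; P2; P8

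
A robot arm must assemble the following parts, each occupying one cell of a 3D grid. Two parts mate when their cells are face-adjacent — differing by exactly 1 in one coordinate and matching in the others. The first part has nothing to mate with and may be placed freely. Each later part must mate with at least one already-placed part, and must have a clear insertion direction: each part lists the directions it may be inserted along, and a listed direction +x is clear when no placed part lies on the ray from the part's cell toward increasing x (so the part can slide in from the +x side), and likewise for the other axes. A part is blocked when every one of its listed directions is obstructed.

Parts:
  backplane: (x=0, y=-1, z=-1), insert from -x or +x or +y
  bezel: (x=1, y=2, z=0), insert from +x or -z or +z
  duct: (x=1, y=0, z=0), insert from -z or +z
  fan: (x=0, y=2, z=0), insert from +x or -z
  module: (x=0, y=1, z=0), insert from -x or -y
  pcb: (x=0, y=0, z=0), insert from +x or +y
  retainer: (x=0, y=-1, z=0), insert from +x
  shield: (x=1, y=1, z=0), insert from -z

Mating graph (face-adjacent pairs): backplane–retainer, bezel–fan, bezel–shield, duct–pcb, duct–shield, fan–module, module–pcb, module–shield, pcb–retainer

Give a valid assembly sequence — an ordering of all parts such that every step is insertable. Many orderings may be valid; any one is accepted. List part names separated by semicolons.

retainer; pcb; module; duct; shield; bezel; backplane; fan

1. retainer@(0, -1, 0) [+x clear] — {retainer}
2. pcb@(0, 0, 0) [+x clear] — {pcb, retainer}
3. module@(0, 1, 0) [-x clear] — {module, pcb, retainer}
4. duct@(1, 0, 0) [-z clear] — {duct, module, pcb, retainer}
5. shield@(1, 1, 0) [-z clear] — {duct, module, pcb, retainer, shield}
6. bezel@(1, 2, 0) [+x clear] — {bezel, duct, module, pcb, retainer, shield}
7. backplane@(0, -1, -1) [-x clear] — {backplane, bezel, duct, module, pcb, retainer, shield}
8. fan@(0, 2, 0) [-z clear] — {backplane, bezel, duct, fan, module, pcb, retainer, shield}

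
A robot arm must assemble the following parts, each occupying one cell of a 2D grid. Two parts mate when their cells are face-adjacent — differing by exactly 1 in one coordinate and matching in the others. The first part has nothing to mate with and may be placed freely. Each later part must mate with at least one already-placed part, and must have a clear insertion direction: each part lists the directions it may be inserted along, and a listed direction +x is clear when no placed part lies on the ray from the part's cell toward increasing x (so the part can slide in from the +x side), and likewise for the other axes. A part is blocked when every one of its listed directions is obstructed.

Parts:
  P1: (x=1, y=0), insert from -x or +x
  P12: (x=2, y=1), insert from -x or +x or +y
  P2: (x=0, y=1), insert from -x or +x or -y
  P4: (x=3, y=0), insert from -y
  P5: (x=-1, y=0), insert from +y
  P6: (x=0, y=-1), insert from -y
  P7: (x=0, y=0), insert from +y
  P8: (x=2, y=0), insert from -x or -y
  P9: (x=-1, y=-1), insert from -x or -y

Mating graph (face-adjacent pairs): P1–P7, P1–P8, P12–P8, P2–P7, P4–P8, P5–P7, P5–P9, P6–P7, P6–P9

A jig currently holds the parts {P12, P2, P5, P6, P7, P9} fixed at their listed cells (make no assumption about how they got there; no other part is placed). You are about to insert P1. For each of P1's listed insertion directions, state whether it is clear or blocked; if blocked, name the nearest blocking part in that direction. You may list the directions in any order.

-x: nearest on ray is P7@(0, 0) ⇒ blocked
+x: ray from P1(1, 0) has no placed part ⇒ clear

+x: clear; -x: blocked by P7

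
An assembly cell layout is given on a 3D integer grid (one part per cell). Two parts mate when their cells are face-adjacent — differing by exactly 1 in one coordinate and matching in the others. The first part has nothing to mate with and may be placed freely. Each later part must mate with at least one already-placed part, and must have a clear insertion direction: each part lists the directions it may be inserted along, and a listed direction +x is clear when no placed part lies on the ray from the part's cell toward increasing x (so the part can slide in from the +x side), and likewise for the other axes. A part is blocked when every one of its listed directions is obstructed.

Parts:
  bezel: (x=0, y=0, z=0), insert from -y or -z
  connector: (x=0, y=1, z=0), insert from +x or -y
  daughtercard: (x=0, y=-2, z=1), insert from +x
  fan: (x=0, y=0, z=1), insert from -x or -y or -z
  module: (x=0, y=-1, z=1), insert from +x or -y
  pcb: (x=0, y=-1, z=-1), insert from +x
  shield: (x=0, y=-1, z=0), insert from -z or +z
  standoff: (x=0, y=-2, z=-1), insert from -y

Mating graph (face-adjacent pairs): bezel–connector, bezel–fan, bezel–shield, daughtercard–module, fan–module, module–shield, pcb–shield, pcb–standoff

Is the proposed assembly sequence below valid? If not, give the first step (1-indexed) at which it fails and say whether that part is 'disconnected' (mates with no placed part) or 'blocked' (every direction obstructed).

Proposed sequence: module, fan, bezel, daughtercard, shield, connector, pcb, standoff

Valid

1. module@(0, -1, 1) [+x clear] — {module}
2. fan@(0, 0, 1) [-x clear] — {fan, module}
3. bezel@(0, 0, 0) [-y clear] — {bezel, fan, module}
4. daughtercard@(0, -2, 1) [+x clear] — {bezel, daughtercard, fan, module}
5. shield@(0, -1, 0) [-z clear] — {bezel, daughtercard, fan, module, shield}
6. connector@(0, 1, 0) [+x clear] — {bezel, connector, daughtercard, fan, module, shield}
7. pcb@(0, -1, -1) [+x clear] — {bezel, connector, daughtercard, fan, module, pcb, shield}
8. standoff@(0, -2, -1) [-y clear] — {bezel, connector, daughtercard, fan, module, pcb, shield, standoff}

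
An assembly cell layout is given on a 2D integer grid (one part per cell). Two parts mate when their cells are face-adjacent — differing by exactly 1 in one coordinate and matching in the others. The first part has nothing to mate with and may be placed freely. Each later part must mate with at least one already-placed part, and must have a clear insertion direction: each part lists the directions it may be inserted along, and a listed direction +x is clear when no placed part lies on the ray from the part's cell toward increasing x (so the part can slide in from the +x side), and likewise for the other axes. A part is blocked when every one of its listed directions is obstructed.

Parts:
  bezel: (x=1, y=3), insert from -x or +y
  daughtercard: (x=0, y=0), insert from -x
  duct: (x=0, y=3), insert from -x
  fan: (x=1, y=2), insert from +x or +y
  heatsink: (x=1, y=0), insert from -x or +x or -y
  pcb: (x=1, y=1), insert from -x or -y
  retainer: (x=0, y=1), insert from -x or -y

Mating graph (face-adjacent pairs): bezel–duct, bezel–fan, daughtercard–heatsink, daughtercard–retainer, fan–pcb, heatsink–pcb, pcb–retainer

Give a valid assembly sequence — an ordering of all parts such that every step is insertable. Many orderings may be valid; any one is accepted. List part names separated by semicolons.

1. bezel@(1, 3) [-x clear] — {bezel}
2. duct@(0, 3) [-x clear] — {bezel, duct}
3. fan@(1, 2) [+x clear] — {bezel, duct, fan}
4. pcb@(1, 1) [-x clear] — {bezel, duct, fan, pcb}
5. heatsink@(1, 0) [-x clear] — {bezel, duct, fan, heatsink, pcb}
6. retainer@(0, 1) [-x clear] — {bezel, duct, fan, heatsink, pcb, retainer}
7. daughtercard@(0, 0) [-x clear] — {bezel, daughtercard, duct, fan, heatsink, pcb, retainer}

bezel; duct; fan; pcb; heatsink; retainer; daughtercard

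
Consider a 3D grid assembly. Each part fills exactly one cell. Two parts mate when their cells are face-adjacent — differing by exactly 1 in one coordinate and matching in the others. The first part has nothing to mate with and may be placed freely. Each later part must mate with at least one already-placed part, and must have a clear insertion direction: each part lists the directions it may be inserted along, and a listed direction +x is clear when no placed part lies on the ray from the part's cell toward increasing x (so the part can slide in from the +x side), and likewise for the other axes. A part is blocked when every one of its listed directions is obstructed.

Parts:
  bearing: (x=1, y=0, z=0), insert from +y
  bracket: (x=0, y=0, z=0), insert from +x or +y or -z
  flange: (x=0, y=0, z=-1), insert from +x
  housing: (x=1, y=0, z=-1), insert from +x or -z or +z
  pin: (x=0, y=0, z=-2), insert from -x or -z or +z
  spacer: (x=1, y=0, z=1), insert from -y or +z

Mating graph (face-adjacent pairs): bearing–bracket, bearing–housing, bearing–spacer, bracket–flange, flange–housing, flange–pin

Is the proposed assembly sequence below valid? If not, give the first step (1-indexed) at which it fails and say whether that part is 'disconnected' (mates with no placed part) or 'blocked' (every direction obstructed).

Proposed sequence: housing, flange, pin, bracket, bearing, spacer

1. housing@(1, 0, -1) [+x clear] — {housing}
2. flange@(0, 0, -1) — +x all obstructed ⇒ blocked

Invalid at step 2 (blocked)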